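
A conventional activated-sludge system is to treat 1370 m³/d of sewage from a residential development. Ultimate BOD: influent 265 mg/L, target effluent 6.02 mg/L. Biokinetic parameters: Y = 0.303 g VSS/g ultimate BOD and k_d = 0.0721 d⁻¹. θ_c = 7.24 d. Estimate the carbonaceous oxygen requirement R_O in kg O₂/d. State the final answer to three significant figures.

Y_obs = Y / (1 + k_d θ_c) = 0.303 / (1 + 0.0721 × 7.24) = 0.303 / 1.522 = 0.1991.
ΔS = 265 − 6.02 = 259.0 mg/L, so the substrate removal rate is 1370 × 259.0/1000 = 354.8 kg ultimate BOD/d.
Net sludge production P_X = 0.1991 × 354.8 = 70.63 kg VSS/d.
R_O = Q·(S₀ − S) − 1.42·P_X = 354.8 − 1.42 × 70.63 = 254.5 kg O₂/d.

R_O ≈ 255 kg O₂/d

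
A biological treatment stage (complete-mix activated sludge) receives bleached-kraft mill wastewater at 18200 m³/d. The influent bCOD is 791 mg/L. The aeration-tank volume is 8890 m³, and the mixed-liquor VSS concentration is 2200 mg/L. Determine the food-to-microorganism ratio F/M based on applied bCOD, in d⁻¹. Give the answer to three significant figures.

F/M = Q·S₀ / (V·X) = 18200 × 791 / (8890 × 2200) = 0.7361 g bCOD·(g VSS·d)⁻¹.

F/M ≈ 0.736 d⁻¹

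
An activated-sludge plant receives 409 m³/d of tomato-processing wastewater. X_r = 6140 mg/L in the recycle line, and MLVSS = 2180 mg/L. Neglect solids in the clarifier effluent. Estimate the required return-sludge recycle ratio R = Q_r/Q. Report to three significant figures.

Solids balance on the clarifier gives (1+R)X = R·X_r, so R = X/(X_r − X) = 2180 / (6140 − 2180) = 0.5505.

R ≈ 0.551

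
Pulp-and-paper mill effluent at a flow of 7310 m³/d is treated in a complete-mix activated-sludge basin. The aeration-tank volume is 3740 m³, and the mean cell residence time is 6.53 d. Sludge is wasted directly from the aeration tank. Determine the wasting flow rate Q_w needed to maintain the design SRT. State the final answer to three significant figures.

Q_w ≈ 573 m³/d

With mixed-liquor wasting, θ_c = V/Q_w, so Q_w = V/θ_c = 3740/6.53 = 572.7 m³/d.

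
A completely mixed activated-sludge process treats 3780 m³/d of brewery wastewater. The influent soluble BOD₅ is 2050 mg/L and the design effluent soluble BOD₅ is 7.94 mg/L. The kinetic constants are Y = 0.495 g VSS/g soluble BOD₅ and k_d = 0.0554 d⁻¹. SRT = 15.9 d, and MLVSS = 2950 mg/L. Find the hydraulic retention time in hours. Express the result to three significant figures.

τ ≈ 69.5 h

From the SRT design equation V = Y Q (S₀−S) θ_c / [X (1 + k_d θ_c)] = 0.495 × 3780 × (2050 − 7.94) × 15.9 / [2950 × (1 + 0.0554 × 15.9)] = 6.08×10^7 / 5549 = 10949 m³.
τ = V/Q = 10949/3780 = 2.897 d, or 69.52 h.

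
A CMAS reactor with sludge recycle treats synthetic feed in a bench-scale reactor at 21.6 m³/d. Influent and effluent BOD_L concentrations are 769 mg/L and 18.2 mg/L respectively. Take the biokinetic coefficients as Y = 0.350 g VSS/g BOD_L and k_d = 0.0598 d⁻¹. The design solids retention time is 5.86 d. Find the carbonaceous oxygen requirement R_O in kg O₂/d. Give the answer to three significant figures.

R_O ≈ 10.2 kg O₂/d

Observed yield with endogenous decay: Y_obs = Y / (1 + k_d·θ_c) = 0.350 / (1 + 0.0598 × 5.86) = 0.350 / 1.350 = 0.2592 g VSS/g BOD_L.
Q·(S₀ − S) = 21.6 × (769 − 18.2) × 10⁻³ = 16.22 kg/d removed.
Biomass synthesised: P_X = Y_obs × 16.22 = 4.203 kg VSS/d.
R_O = Q·(S₀ − S) − 1.42·P_X = 16.22 − 1.42 × 4.203 = 10.25 kg O₂/d.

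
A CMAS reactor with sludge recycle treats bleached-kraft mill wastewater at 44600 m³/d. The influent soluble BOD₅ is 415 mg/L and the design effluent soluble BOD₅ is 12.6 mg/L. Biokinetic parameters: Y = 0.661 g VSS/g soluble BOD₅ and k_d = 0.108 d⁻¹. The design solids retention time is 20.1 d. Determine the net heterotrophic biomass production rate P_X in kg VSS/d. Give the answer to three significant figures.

P_X ≈ 3740 kg VSS/d

Y_obs = Y / (1 + k_d θ_c) = 0.661 / (1 + 0.108 × 20.1) = 0.661 / 3.171 = 0.2085.
ΔS = 415 − 12.6 = 402.4 mg/L, so the substrate removal rate is 44600 × 402.4/1000 = 17947 kg soluble BOD₅/d.
Biomass produced: P_X = Y_obs·Q·ΔS = 0.2085 × 17947 ≈ 3741 kg VSS/d.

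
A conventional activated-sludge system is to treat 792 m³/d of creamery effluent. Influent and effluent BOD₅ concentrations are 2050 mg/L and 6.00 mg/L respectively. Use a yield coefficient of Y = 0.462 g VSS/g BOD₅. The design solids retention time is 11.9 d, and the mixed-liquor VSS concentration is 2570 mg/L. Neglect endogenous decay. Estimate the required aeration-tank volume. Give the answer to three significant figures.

V ≈ 3460 m³

V·X = Y·Q·ΔS·θ_c gives V = 0.462 × 792 × (2050 − 6.00) × 11.9 / 2570 = 3463 m³.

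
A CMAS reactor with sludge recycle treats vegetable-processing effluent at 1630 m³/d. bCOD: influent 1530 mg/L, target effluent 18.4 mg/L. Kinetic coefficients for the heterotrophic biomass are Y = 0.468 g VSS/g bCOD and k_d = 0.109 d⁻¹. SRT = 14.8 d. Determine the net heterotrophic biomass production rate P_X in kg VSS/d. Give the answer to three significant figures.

Y_obs = Y / (1 + k_d θ_c) = 0.468 / (1 + 0.109 × 14.8) = 0.468 / 2.613 = 0.1791.
Q·(S₀ − S) = 1630 × (1530 − 18.4) × 10⁻³ = 2464 kg/d removed.
P_X = Y_obs · Q(S₀ − S) = 0.1791 × 2464 = 441.3 kg VSS/d.

P_X ≈ 441 kg VSS/d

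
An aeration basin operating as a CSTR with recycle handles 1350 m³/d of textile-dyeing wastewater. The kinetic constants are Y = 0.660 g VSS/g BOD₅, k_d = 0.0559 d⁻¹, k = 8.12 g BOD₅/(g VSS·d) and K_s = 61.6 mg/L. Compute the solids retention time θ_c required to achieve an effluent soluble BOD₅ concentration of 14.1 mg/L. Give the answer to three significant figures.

θ_c ≈ 1.06 d

Specific growth rate at S = 14.1 mg/L: μ = YkS/(K_s+S) = 0.660·8.12·14.1/(61.6+14.1) = 0.9982 d⁻¹.
1/θ_c = 0.9982 − 0.0559 = 0.9423 d⁻¹, so θ_c = 1.061 d.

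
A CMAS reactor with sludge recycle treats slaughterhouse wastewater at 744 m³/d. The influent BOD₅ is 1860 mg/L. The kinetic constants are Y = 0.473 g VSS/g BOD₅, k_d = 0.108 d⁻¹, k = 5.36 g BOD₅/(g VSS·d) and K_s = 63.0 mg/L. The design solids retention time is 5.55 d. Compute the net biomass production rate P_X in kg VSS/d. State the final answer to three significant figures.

From the Monod/SRT balance for a CMAS, S = K_s·(1+k_d θ_c)/[θ_c·(Y k − k_d) − 1] = 63.0 × (1 + 0.108 × 5.55) / [5.55 × (0.473 × 5.36 − 0.108) − 1] = 100.8 / 12.47 = 8.079 mg/L.
Correct the yield for decay: Y_obs = Y/(1 + k_d θ_c) = 0.473 / (1 + 0.108 × 5.55) = 0.473 / 1.599 = 0.2957.
Q·(S₀ − S) = 744 × (1860 − 8.08) × 10⁻³ = 1378 kg/d removed.
Net biomass production P_X = Y_obs × Q·(S₀ − S) = 0.2957 × 1378 = 407.5 kg VSS/d.

P_X ≈ 407 kg VSS/d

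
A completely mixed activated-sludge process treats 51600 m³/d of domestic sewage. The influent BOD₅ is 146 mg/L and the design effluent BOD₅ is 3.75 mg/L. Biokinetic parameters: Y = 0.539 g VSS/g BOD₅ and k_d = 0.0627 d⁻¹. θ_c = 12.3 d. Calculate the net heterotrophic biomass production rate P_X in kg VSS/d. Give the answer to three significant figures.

The observed yield is Y_obs = Y/(1 + k_d·θ_c) = 0.539 / (1 + 0.0627 × 12.3) = 0.539 / 1.771 = 0.3043 g VSS per g BOD₅ removed.
ΔS = 146 − 3.75 = 142.2 mg/L, so the substrate removal rate is 51600 × 142.2/1000 = 7340 kg BOD₅/d.
So the net sludge growth is P_X = 0.3043 × 7340 = 2234 kg VSS/d.

P_X ≈ 2230 kg VSS/d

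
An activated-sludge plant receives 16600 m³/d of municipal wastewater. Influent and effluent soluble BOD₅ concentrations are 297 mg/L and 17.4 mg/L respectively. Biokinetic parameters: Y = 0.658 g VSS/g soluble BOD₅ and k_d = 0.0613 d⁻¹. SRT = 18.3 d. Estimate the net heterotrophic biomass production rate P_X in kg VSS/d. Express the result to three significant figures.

P_X ≈ 1440 kg VSS/d

Observed yield with endogenous decay: Y_obs = Y / (1 + k_d·θ_c) = 0.658 / (1 + 0.0613 × 18.3) = 0.658 / 2.122 = 0.3101 g VSS/g soluble BOD₅.
Substrate removed = Q·(S₀ − S) = 16600 m³/d × (297 − 17.4) g/m³ = 4.64×10^6 g/d = 4641 kg/d.
Biomass produced: P_X = Y_obs·Q·ΔS = 0.3101 × 4641 ≈ 1439 kg VSS/d.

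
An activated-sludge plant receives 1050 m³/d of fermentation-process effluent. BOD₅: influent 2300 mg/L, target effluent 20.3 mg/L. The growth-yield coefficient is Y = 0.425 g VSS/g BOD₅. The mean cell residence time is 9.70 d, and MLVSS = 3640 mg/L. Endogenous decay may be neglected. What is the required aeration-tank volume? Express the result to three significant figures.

V ≈ 2710 m³

V·X = Y·Q·ΔS·θ_c gives V = 0.425 × 1050 × (2300 − 20.3) × 9.70 / 3640 = 2711 m³.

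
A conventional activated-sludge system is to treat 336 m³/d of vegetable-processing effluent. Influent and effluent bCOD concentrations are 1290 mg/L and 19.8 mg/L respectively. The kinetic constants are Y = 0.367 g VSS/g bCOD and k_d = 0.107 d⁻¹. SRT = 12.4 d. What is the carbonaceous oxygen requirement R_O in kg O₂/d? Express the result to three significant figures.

Correct the yield for decay: Y_obs = Y/(1 + k_d θ_c) = 0.367 / (1 + 0.107 × 12.4) = 0.367 / 2.327 = 0.1577.
Q·(S₀ − S) = 336 × (1290 − 19.8) × 10⁻³ = 426.8 kg/d removed.
Biomass synthesised: P_X = Y_obs × 426.8 = 67.32 kg VSS/d.
R_O = Q·ΔS − 1.42 P_X = 426.8 − 95.59 = 331.2 kg O₂/d.

R_O ≈ 331 kg O₂/d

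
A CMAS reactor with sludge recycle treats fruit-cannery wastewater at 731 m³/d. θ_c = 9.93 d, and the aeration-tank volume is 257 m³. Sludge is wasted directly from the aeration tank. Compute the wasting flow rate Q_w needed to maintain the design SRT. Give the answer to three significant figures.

Wasting from the aeration tank: Q_w = V / θ_c = 257.0 / 9.93 = 25.88 m³/d.

Q_w ≈ 25.9 m³/d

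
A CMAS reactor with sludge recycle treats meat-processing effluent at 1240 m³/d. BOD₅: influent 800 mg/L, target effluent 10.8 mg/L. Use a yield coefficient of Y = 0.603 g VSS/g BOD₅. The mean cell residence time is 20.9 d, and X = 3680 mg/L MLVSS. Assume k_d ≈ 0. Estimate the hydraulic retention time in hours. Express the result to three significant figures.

τ ≈ 64.9 h

With k_d = 0 the design equation reduces to V = Y Q (S₀−S) θ_c / X = 0.603 × 1240 × (800 − 10.8) × 20.9 / 3680 = 3351 m³.
τ = V/Q = 3351/1240 = 2.703 d, or 64.87 h.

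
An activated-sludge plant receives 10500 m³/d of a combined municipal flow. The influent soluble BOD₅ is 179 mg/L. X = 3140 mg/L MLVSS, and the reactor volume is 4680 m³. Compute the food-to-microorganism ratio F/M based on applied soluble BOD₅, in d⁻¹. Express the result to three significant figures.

Food-to-microorganism ratio F/M = Q S₀ / (V X) = 10500 × 179 / (4680 × 3140) = 0.1279 d⁻¹.

F/M ≈ 0.128 d⁻¹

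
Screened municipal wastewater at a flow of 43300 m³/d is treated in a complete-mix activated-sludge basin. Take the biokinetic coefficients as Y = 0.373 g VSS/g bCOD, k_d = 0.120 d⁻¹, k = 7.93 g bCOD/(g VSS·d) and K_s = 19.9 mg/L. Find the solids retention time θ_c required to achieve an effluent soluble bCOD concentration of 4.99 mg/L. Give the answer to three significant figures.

θ_c ≈ 2.11 d

Specific growth rate at S = 4.99 mg/L: μ = YkS/(K_s+S) = 0.373·7.93·4.99/(19.9+4.99) = 0.5930 d⁻¹.
Then 1/θ_c = μ − k_d = 0.5930 − 0.120 = 0.4730 d⁻¹, giving θ_c = 2.114 d.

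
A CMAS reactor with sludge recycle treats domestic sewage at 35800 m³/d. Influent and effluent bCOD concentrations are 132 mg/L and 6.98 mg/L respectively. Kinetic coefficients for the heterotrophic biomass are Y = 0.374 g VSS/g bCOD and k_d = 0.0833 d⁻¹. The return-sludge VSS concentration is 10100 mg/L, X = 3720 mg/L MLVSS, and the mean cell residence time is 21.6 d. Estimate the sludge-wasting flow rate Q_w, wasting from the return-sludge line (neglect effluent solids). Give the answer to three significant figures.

Steady-state biomass mass balance: V·X·(1 + k_d·θ_c) = Y·Q·(S₀ − S)·θ_c, so V = 0.374 × 35800 × (132 − 6.98) × 21.6 / [3720 × (1 + 0.0833 × 21.6)] = 3.62×10^7 / 10413 = 3472 m³.
θ_c = V·X/(Q_w·X_r) when wasting from the recycle, so Q_w = V·X/(θ_c·X_r) = 3472 × 3720 / (21.6 × 10100) = 59.21 m³/d.

Q_w ≈ 59.2 m³/d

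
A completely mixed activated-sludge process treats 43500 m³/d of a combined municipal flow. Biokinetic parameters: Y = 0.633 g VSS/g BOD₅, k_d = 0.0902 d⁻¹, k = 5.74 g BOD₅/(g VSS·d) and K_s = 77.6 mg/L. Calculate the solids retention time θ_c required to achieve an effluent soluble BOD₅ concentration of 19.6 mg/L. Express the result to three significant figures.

At the target effluent, Y k S/(K_s+S) = 0.633×5.74×19.6/97.20 = 0.7327 d⁻¹.
1/θ_c = 0.7327 − 0.0902 = 0.6425 d⁻¹, so θ_c = 1.557 d.

θ_c ≈ 1.56 d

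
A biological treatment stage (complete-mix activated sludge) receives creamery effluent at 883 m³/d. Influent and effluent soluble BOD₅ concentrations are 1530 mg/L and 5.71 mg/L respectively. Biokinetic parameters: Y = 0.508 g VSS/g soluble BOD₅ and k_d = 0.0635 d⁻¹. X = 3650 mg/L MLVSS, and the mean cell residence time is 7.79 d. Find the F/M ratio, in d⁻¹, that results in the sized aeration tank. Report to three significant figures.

F/M ≈ 0.379 d⁻¹

Rearranging the biomass balance for a CMAS with decay, V = Y·Q·ΔS·θ_c / [X·(1+k_d θ_c)] = 0.508 × 883 × (1530 − 5.71) × 7.79 / [3650 × (1 + 0.0635 × 7.79)] = 5.33×10^6 / 5456 = 976.3 m³.
F/M = Q·S₀ / (V·X) = 883 × 1530 / (976.3 × 3650) = 0.3791 g soluble BOD₅·(g VSS·d)⁻¹.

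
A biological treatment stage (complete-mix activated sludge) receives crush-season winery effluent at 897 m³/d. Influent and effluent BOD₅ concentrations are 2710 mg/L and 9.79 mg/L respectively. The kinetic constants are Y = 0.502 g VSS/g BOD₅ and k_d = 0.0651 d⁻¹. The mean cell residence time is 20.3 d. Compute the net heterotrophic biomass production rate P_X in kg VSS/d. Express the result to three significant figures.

Y_obs = Y / (1 + k_d θ_c) = 0.502 / (1 + 0.0651 × 20.3) = 0.502 / 2.322 = 0.2162.
Substrate removed = Q·(S₀ − S) = 897 m³/d × (2710 − 9.79) g/m³ = 2.42×10^6 g/d = 2422 kg/d.
P_X = Y_obs · Q(S₀ − S) = 0.2162 × 2422 = 523.7 kg VSS/d.

P_X ≈ 524 kg VSS/d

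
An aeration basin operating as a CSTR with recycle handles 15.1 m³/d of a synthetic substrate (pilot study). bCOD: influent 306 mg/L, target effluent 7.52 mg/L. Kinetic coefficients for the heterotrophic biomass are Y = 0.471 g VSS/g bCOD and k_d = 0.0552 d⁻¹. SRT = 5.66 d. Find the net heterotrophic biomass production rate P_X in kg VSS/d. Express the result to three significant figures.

P_X ≈ 1.62 kg VSS/d

Observed yield with endogenous decay: Y_obs = Y / (1 + k_d·θ_c) = 0.471 / (1 + 0.0552 × 5.66) = 0.471 / 1.312 = 0.3589 g VSS/g bCOD.
Substrate removed = Q·(S₀ − S) = 15.1 m³/d × (306 − 7.52) g/m³ = 4.51×10^3 g/d = 4.507 kg/d.
Biomass produced: P_X = Y_obs·Q·ΔS = 0.3589 × 4.507 ≈ 1.617 kg VSS/d.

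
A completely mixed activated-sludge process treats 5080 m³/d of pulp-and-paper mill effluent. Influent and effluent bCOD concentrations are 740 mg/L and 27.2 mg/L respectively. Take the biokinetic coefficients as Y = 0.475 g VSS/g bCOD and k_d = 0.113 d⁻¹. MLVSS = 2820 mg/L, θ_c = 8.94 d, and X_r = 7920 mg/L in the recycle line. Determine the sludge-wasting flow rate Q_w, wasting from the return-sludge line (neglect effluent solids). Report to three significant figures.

Rearranging the biomass balance for a CMAS with decay, V = Y·Q·ΔS·θ_c / [X·(1+k_d θ_c)] = 0.475 × 5080 × (740 − 27.2) × 8.94 / [2820 × (1 + 0.113 × 8.94)] = 1.54×10^7 / 5669 = 2713 m³.
Wasting from the return line (neglecting effluent solids): Q_w = V·X / (θ_c·X_r) = 2713 × 2820 / (8.94 × 7920) = 108.0 m³/d.

Q_w ≈ 108 m³/d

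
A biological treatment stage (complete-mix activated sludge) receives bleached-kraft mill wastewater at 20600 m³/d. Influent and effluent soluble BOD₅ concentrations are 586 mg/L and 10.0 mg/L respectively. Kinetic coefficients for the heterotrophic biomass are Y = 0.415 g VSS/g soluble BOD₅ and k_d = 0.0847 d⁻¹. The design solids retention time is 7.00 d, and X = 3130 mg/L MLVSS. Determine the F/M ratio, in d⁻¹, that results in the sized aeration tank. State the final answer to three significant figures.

F/M ≈ 0.558 d⁻¹

Rearranging the biomass balance for a CMAS with decay, V = Y·Q·ΔS·θ_c / [X·(1+k_d θ_c)] = 0.415 × 20600 × (586 − 10.0) × 7.00 / [3130 × (1 + 0.0847 × 7.00)] = 3.45×10^7 / 4986 = 6914 m³.
Food-to-microorganism ratio F/M = Q S₀ / (V X) = 20600 × 586 / (6914 × 3130) = 0.5579 d⁻¹.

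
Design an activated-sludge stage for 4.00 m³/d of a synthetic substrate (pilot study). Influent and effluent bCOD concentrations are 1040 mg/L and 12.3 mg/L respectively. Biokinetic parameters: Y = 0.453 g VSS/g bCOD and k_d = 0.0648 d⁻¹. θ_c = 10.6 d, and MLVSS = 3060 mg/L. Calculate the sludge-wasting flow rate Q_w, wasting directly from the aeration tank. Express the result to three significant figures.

Q_w ≈ 0.361 m³/d

Rearranging the biomass balance for a CMAS with decay, V = Y·Q·ΔS·θ_c / [X·(1+k_d θ_c)] = 0.453 × 4.00 × (1040 − 12.3) × 10.6 / [3060 × (1 + 0.0648 × 10.6)] = 1.97×10^4 / 5162 = 3.824 m³.
For wasting at MLVSS concentration, Q_w = V/θ_c = 3.824/10.6 = 0.3608 m³/d.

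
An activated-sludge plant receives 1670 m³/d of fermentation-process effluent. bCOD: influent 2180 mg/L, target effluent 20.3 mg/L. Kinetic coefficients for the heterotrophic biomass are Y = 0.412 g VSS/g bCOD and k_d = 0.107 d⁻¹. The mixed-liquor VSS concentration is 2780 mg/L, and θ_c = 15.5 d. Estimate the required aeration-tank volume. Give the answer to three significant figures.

V ≈ 3120 m³

From the SRT design equation V = Y Q (S₀−S) θ_c / [X (1 + k_d θ_c)] = 0.412 × 1670 × (2180 − 20.3) × 15.5 / [2780 × (1 + 0.107 × 15.5)] = 2.3×10^7 / 7391 = 3116 m³.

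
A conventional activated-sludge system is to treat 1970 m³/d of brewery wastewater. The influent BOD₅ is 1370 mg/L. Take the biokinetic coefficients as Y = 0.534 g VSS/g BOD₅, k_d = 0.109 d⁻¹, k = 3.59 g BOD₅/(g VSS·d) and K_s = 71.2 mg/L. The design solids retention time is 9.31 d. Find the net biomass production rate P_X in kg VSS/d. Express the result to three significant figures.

From the Monod/SRT balance for a CMAS, S = K_s·(1+k_d θ_c)/[θ_c·(Y k − k_d) − 1] = 71.2 × (1 + 0.109 × 9.31) / [9.31 × (0.534 × 3.59 − 0.109) − 1] = 143.5 / 15.83 = 9.060 mg/L.
Observed yield with endogenous decay: Y_obs = Y / (1 + k_d·θ_c) = 0.534 / (1 + 0.109 × 9.31) = 0.534 / 2.015 = 0.2650 g VSS/g BOD₅.
Mass of BOD₅ removed per day: Q(S₀ − S) = 1970 × 1361 g/m³ = 2681 kg/d.
So the net sludge growth is P_X = 0.2650 × 2681 = 710.6 kg VSS/d.

P_X ≈ 711 kg VSS/d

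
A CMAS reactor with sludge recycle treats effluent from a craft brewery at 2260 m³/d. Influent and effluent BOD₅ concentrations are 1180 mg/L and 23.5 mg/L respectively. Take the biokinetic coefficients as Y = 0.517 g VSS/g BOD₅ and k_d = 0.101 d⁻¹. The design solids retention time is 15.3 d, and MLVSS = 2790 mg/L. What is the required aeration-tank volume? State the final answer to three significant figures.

Rearranging the biomass balance for a CMAS with decay, V = Y·Q·ΔS·θ_c / [X·(1+k_d θ_c)] = 0.517 × 2260 × (1180 − 23.5) × 15.3 / [2790 × (1 + 0.101 × 15.3)] = 2.07×10^7 / 7101 = 2911 m³.

V ≈ 2910 m³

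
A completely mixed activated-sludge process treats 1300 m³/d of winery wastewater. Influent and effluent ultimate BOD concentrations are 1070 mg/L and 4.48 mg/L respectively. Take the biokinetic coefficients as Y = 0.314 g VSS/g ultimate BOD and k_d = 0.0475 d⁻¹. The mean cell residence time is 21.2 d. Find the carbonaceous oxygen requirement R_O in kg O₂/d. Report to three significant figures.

Observed yield with endogenous decay: Y_obs = Y / (1 + k_d·θ_c) = 0.314 / (1 + 0.0475 × 21.2) = 0.314 / 2.007 = 0.1565 g VSS/g ultimate BOD.
Q·(S₀ − S) = 1300 × (1070 − 4.48) × 10⁻³ = 1385 kg/d removed.
Biomass synthesised: P_X = Y_obs × 1385 = 216.7 kg VSS/d.
R_O = Q·(S₀ − S) − 1.42·P_X = 1385 − 1.42 × 216.7 = 1077 kg O₂/d.

R_O ≈ 1080 kg O₂/d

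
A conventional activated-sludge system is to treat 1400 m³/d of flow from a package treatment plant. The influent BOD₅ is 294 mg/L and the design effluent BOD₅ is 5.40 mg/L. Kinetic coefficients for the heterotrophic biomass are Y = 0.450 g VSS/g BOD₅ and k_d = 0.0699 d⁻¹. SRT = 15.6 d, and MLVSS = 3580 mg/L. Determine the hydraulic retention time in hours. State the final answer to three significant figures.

τ ≈ 6.50 h

Rearranging the biomass balance for a CMAS with decay, V = Y·Q·ΔS·θ_c / [X·(1+k_d θ_c)] = 0.450 × 1400 × (294 − 5.40) × 15.6 / [3580 × (1 + 0.0699 × 15.6)] = 2.84×10^6 / 7484 = 379.0 m³.
Hydraulic retention time τ = V/Q = 379.0 / 1400 = 0.2707 d = 6.497 h.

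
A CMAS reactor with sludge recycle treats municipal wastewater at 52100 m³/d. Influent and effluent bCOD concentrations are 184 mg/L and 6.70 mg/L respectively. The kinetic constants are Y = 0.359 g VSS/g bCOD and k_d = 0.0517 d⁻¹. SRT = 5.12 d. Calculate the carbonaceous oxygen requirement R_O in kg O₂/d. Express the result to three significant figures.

R_O ≈ 5510 kg O₂/d

Correct the yield for decay: Y_obs = Y/(1 + k_d θ_c) = 0.359 / (1 + 0.0517 × 5.12) = 0.359 / 1.265 = 0.2839.
Q·(S₀ − S) = 52100 × (184 − 6.70) × 10⁻³ = 9237 kg/d removed.
P_X = Y_obs·Q·(S₀ − S) = 0.2839 × 9237 = 2622 kg VSS/d.
R_O = Q·(S₀ − S) − 1.42·P_X = 9237 − 1.42 × 2622 = 5514 kg O₂/d.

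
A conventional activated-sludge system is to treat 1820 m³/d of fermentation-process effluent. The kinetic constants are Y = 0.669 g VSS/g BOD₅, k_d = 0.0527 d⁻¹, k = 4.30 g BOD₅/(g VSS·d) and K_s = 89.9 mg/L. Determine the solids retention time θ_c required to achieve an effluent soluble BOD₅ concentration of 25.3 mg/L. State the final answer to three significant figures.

At the target effluent, Y k S/(K_s+S) = 0.669×4.30×25.3/115.2 = 0.6318 d⁻¹.
θ_c = 1/(μ − k_d) = 1/(0.6318 − 0.0527) = 1/0.5791 = 1.727 d.

θ_c ≈ 1.73 d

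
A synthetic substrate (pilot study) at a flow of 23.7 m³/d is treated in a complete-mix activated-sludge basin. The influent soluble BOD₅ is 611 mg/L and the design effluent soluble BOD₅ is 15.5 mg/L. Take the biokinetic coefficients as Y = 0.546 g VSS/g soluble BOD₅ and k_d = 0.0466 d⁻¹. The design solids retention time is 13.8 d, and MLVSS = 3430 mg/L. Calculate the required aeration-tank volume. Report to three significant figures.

V ≈ 18.9 m³

From the SRT design equation V = Y Q (S₀−S) θ_c / [X (1 + k_d θ_c)] = 0.546 × 23.7 × (611 − 15.5) × 13.8 / [3430 × (1 + 0.0466 × 13.8)] = 1.06×10^5 / 5636 = 18.87 m³.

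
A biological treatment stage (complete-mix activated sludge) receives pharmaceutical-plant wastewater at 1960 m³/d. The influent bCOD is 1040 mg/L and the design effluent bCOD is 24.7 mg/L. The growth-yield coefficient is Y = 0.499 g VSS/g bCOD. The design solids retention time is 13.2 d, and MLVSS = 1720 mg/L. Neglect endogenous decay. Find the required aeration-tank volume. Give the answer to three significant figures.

V ≈ 7620 m³

V·X = Y·Q·ΔS·θ_c gives V = 0.499 × 1960 × (1040 − 24.7) × 13.2 / 1720 = 7621 m³.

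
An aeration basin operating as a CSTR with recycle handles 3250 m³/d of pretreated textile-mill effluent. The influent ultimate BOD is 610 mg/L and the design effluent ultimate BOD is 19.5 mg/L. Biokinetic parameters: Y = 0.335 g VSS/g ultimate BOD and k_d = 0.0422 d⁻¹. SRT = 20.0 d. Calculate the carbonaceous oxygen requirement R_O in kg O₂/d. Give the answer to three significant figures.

R_O ≈ 1420 kg O₂/d

The observed yield is Y_obs = Y/(1 + k_d·θ_c) = 0.335 / (1 + 0.0422 × 20.0) = 0.335 / 1.844 = 0.1817 g VSS per g ultimate BOD removed.
Q·(S₀ − S) = 3250 × (610 − 19.5) × 10⁻³ = 1919 kg/d removed.
Net sludge production P_X = 0.1817 × 1919 = 348.6 kg VSS/d.
R_O = Q·ΔS − 1.42 P_X = 1919 − 495.1 = 1424 kg O₂/d.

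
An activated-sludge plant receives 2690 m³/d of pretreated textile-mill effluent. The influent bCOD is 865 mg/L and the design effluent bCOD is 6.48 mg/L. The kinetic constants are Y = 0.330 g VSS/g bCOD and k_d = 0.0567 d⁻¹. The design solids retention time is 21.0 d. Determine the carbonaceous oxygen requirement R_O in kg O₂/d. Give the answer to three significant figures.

Correct the yield for decay: Y_obs = Y/(1 + k_d θ_c) = 0.330 / (1 + 0.0567 × 21.0) = 0.330 / 2.191 = 0.1506.
Q·(S₀ − S) = 2690 × (865 − 6.48) × 10⁻³ = 2309 kg/d removed.
Biomass synthesised: P_X = Y_obs × 2309 = 347.9 kg VSS/d.
Carbonaceous O₂ demand = substrate oxidised − cell-mass equivalent = 2309 − 1.42 × 347.9 = 1815 kg O₂/d.

R_O ≈ 1820 kg O₂/d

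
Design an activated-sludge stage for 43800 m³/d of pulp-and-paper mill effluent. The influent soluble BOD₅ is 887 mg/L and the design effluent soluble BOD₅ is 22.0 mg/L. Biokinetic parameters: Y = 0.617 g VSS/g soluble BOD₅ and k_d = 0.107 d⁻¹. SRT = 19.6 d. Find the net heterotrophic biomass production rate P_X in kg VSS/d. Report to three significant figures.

P_X ≈ 7550 kg VSS/d

Y_obs = Y / (1 + k_d θ_c) = 0.617 / (1 + 0.107 × 19.6) = 0.617 / 3.097 = 0.1992.
Substrate removed = Q·(S₀ − S) = 43800 m³/d × (887 − 22.0) g/m³ = 3.79×10^7 g/d = 37887 kg/d.
So the net sludge growth is P_X = 0.1992 × 37887 = 7548 kg VSS/d.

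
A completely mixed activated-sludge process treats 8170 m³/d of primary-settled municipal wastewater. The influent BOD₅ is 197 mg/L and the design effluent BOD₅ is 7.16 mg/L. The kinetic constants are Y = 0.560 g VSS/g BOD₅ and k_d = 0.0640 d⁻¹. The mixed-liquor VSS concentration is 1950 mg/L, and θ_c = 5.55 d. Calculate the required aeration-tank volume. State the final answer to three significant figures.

From the SRT design equation V = Y Q (S₀−S) θ_c / [X (1 + k_d θ_c)] = 0.560 × 8170 × (197 − 7.16) × 5.55 / [1950 × (1 + 0.0640 × 5.55)] = 4.82×10^6 / 2643 = 1824 m³.

V ≈ 1820 m³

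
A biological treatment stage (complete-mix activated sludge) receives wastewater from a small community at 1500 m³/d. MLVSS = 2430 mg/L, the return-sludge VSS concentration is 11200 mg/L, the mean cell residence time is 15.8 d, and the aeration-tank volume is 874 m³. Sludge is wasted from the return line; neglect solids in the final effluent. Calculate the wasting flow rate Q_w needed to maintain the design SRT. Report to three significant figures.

Q_w ≈ 12.0 m³/d

Wasting from the return line (neglecting effluent solids): Q_w = V·X / (θ_c·X_r) = 874.0 × 2430 / (15.8 × 11200) = 12.00 m³/d.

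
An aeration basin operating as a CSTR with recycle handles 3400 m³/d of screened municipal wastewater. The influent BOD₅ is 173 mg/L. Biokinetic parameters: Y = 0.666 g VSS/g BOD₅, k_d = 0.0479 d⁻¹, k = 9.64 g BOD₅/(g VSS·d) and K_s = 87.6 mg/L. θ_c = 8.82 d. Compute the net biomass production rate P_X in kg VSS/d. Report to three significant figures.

P_X ≈ 272 kg VSS/d

For a completely mixed reactor with recycle the Lawrence–McCarty relation gives S = K_s·(1 + k_d·θ_c) / [θ_c·(Y·k − k_d) − 1] = 87.6 × (1 + 0.0479 × 8.82) / [8.82 × (0.666 × 9.64 − 0.0479) − 1] = 124.6 / 55.20 = 2.257 mg/L.
Observed yield with endogenous decay: Y_obs = Y / (1 + k_d·θ_c) = 0.666 / (1 + 0.0479 × 8.82) = 0.666 / 1.422 = 0.4682 g VSS/g BOD₅.
ΔS = 173 − 2.26 = 170.7 mg/L, so the substrate removal rate is 3400 × 170.7/1000 = 580.5 kg BOD₅/d.
Biomass produced: P_X = Y_obs·Q·ΔS = 0.4682 × 580.5 ≈ 271.8 kg VSS/d.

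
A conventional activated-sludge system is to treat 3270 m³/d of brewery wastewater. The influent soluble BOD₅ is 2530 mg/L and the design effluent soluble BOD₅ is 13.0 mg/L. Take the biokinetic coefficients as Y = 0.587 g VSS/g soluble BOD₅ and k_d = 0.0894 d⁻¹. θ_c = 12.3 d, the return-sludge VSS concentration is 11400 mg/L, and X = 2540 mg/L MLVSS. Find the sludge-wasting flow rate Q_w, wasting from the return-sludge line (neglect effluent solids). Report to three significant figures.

Rearranging the biomass balance for a CMAS with decay, V = Y·Q·ΔS·θ_c / [X·(1+k_d θ_c)] = 0.587 × 3270 × (2530 − 13.0) × 12.3 / [2540 × (1 + 0.0894 × 12.3)] = 5.94×10^7 / 5333 = 11143 m³.
θ_c = V·X/(Q_w·X_r) when wasting from the recycle, so Q_w = V·X/(θ_c·X_r) = 11143 × 2540 / (12.3 × 11400) = 201.8 m³/d.

Q_w ≈ 202 m³/d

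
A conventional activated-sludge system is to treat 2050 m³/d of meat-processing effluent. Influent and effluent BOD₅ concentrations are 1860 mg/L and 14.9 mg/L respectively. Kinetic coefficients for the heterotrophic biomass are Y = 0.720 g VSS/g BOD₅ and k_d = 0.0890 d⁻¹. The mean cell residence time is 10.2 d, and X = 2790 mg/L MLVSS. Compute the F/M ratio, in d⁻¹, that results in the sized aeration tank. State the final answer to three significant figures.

From the SRT design equation V = Y Q (S₀−S) θ_c / [X (1 + k_d θ_c)] = 0.720 × 2050 × (1860 − 14.9) × 10.2 / [2790 × (1 + 0.0890 × 10.2)] = 2.78×10^7 / 5323 = 5219 m³.
Food-to-microorganism ratio F/M = Q S₀ / (V X) = 2050 × 1860 / (5219 × 2790) = 0.2619 d⁻¹.

F/M ≈ 0.262 d⁻¹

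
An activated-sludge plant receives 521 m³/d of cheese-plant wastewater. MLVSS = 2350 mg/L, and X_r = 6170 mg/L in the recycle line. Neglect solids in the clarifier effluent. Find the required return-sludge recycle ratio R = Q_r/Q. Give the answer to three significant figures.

R ≈ 0.615

Solids balance on the clarifier gives (1+R)X = R·X_r, so R = X/(X_r − X) = 2350 / (6170 − 2350) = 0.6152.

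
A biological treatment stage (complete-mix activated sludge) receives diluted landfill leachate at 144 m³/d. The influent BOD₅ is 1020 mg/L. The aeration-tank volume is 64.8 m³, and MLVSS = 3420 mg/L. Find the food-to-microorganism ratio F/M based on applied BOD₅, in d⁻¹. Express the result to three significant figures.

F/M ≈ 0.663 d⁻¹

F/M = Q·S₀ / (V·X) = 144 × 1020 / (64.80 × 3420) = 0.6628 g BOD₅·(g VSS·d)⁻¹.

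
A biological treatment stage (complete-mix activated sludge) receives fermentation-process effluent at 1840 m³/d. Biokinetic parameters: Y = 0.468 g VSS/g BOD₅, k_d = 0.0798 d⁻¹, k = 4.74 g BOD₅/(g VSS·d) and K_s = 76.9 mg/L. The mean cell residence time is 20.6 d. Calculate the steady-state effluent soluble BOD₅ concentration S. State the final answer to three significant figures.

Effluent substrate depends only on kinetics and SRT: S = K_s(1 + k_d θ_c) / [θ_c(Yk − k_d) − 1] = 76.9 × (1 + 0.0798 × 20.6) / [20.6 × (0.468 × 4.74 − 0.0798) − 1] = 203.3 / 43.05 = 4.722 mg/L.

S ≈ 4.72 mg/L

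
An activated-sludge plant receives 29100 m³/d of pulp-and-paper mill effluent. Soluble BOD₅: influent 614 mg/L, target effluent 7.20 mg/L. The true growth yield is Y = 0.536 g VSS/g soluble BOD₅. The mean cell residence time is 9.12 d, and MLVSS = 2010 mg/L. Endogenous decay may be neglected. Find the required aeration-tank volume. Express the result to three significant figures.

V ≈ 42900 m³

With k_d = 0 the design equation reduces to V = Y Q (S₀−S) θ_c / X = 0.536 × 29100 × (614 − 7.20) × 9.12 / 2010 = 42944 m³.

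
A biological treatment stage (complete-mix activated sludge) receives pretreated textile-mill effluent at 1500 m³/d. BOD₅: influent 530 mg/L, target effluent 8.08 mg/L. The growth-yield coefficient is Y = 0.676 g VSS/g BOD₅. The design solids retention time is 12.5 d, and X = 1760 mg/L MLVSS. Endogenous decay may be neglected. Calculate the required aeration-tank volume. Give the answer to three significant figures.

V ≈ 3760 m³

Biomass mass balance (decay neglected): V·X = Y·Q·(S₀ − S)·θ_c, so V = 0.676 × 1500 × (530 − 8.08) × 12.5 / 1760 = 3759 m³.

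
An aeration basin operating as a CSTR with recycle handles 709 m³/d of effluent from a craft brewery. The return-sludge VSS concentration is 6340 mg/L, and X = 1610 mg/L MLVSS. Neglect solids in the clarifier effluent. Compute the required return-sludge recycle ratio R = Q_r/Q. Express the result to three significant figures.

Mass balance around the secondary clarifier (neglecting effluent solids): R = X / (X_r − X) = 1610 / (6340 − 1610) = 0.3404.

R ≈ 0.340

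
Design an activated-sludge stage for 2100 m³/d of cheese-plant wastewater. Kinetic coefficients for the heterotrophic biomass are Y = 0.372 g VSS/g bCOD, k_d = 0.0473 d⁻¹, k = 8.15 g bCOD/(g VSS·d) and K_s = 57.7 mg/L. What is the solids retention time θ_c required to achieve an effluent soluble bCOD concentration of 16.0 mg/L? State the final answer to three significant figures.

From 1/θ_c = Y·k·S/(K_s + S) − k_d: Y·k·S/(K_s+S) = 0.372 × 8.15 × 16.0 / (57.7 + 16.0) = 0.6582 d⁻¹.
1/θ_c = 0.6582 − 0.0473 = 0.6109 d⁻¹, so θ_c = 1.637 d.

θ_c ≈ 1.64 d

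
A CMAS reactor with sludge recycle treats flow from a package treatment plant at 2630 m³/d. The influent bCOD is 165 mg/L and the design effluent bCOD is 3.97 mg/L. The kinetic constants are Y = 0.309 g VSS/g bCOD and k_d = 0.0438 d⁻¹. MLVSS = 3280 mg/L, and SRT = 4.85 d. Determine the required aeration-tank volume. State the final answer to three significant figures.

Steady-state biomass mass balance: V·X·(1 + k_d·θ_c) = Y·Q·(S₀ − S)·θ_c, so V = 0.309 × 2630 × (165 − 3.97) × 4.85 / [3280 × (1 + 0.0438 × 4.85)] = 6.35×10^5 / 3977 = 159.6 m³.

V ≈ 160 m³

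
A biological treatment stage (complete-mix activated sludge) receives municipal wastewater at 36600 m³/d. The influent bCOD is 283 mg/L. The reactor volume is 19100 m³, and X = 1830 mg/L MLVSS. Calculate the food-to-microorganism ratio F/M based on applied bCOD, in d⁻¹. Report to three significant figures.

Food-to-microorganism ratio F/M = Q S₀ / (V X) = 36600 × 283 / (19100 × 1830) = 0.2963 d⁻¹.

F/M ≈ 0.296 d⁻¹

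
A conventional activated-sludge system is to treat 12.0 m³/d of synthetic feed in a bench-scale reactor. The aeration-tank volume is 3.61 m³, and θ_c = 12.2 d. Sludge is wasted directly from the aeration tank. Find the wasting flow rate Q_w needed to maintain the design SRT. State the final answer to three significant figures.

Q_w ≈ 0.296 m³/d

With mixed-liquor wasting, θ_c = V/Q_w, so Q_w = V/θ_c = 3.610/12.2 = 0.2959 m³/d.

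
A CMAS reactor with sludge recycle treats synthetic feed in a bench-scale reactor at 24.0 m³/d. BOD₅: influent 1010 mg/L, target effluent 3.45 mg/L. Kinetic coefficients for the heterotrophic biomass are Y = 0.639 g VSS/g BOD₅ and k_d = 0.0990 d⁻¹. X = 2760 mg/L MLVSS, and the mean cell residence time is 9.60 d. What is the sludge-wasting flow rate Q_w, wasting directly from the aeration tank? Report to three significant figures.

Rearranging the biomass balance for a CMAS with decay, V = Y·Q·ΔS·θ_c / [X·(1+k_d θ_c)] = 0.639 × 24.0 × (1010 − 3.45) × 9.60 / [2760 × (1 + 0.0990 × 9.60)] = 1.48×10^5 / 5383 = 27.53 m³.
Wasting from the aeration tank: Q_w = V / θ_c = 27.53 / 9.60 = 2.868 m³/d.

Q_w ≈ 2.87 m³/d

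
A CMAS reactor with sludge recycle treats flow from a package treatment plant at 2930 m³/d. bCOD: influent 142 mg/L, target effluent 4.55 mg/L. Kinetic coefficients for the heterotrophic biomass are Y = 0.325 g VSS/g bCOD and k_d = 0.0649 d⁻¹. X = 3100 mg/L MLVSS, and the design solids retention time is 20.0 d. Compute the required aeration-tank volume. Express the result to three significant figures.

Steady-state biomass mass balance: V·X·(1 + k_d·θ_c) = Y·Q·(S₀ − S)·θ_c, so V = 0.325 × 2930 × (142 − 4.55) × 20.0 / [3100 × (1 + 0.0649 × 20.0)] = 2.62×10^6 / 7124 = 367.5 m³.

V ≈ 367 m³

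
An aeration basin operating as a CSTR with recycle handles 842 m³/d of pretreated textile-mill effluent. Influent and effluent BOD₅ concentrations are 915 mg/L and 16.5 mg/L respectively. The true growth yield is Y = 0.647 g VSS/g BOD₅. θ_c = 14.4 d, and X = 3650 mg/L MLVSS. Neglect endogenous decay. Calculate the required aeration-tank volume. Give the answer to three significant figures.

V·X = Y·Q·ΔS·θ_c gives V = 0.647 × 842 × (915 − 16.5) × 14.4 / 3650 = 1931 m³.

V ≈ 1930 m³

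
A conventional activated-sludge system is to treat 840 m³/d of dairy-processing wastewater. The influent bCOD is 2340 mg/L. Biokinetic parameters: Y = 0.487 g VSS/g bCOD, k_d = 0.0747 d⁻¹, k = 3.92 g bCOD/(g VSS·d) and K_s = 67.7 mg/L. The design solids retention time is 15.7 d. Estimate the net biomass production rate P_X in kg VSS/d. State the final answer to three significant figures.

Effluent substrate depends only on kinetics and SRT: S = K_s(1 + k_d θ_c) / [θ_c(Yk − k_d) − 1] = 67.7 × (1 + 0.0747 × 15.7) / [15.7 × (0.487 × 3.92 − 0.0747) − 1] = 147.1 / 27.80 = 5.291 mg/L.
The observed yield is Y_obs = Y/(1 + k_d·θ_c) = 0.487 / (1 + 0.0747 × 15.7) = 0.487 / 2.173 = 0.2241 g VSS per g bCOD removed.
Substrate removed = Q·(S₀ − S) = 840 m³/d × (2340 − 5.29) g/m³ = 1.96×10^6 g/d = 1961 kg/d.
Biomass produced: P_X = Y_obs·Q·ΔS = 0.2241 × 1961 ≈ 439.6 kg VSS/d.

P_X ≈ 440 kg VSS/d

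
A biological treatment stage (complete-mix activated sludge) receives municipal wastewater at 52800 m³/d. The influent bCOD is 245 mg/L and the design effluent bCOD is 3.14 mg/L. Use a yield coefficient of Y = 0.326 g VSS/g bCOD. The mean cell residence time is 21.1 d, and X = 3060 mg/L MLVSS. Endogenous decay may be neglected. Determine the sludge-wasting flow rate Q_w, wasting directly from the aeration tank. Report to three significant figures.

V·X = Y·Q·ΔS·θ_c gives V = 0.326 × 52800 × (245 − 3.14) × 21.1 / 3060 = 28706 m³.
For wasting at MLVSS concentration, Q_w = V/θ_c = 28706/21.1 = 1360 m³/d.

Q_w ≈ 1360 m³/d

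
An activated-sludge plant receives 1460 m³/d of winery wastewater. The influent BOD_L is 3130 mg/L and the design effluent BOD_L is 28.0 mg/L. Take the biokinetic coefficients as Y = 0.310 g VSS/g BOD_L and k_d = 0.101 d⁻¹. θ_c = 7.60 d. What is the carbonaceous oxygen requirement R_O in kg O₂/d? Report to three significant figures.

Y_obs = Y / (1 + k_d θ_c) = 0.310 / (1 + 0.101 × 7.60) = 0.310 / 1.768 = 0.1754.
Mass of BOD_L removed per day: Q(S₀ − S) = 1460 × 3102 g/m³ = 4529 kg/d.
P_X = Y_obs·Q·(S₀ − S) = 0.1754 × 4529 = 794.3 kg VSS/d.
R_O = Q·(S₀ − S) − 1.42·P_X = 4529 − 1.42 × 794.3 = 3401 kg O₂/d.

R_O ≈ 3400 kg O₂/d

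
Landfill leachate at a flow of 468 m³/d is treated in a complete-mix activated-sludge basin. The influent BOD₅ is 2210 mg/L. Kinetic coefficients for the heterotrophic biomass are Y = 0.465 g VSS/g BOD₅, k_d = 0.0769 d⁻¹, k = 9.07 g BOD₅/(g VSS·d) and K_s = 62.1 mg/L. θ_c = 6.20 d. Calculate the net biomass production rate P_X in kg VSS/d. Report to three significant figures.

From the Monod/SRT balance for a CMAS, S = K_s·(1+k_d θ_c)/[θ_c·(Y k − k_d) − 1] = 62.1 × (1 + 0.0769 × 6.20) / [6.20 × (0.465 × 9.07 − 0.0769) − 1] = 91.71 / 24.67 = 3.717 mg/L.
Observed yield with endogenous decay: Y_obs = Y / (1 + k_d·θ_c) = 0.465 / (1 + 0.0769 × 6.20) = 0.465 / 1.477 = 0.3149 g VSS/g BOD₅.
ΔS = 2210 − 3.72 = 2206 mg/L, so the substrate removal rate is 468 × 2206/1000 = 1033 kg BOD₅/d.
Net biomass production P_X = Y_obs × Q·(S₀ − S) = 0.3149 × 1033 = 325.1 kg VSS/d.

P_X ≈ 325 kg VSS/d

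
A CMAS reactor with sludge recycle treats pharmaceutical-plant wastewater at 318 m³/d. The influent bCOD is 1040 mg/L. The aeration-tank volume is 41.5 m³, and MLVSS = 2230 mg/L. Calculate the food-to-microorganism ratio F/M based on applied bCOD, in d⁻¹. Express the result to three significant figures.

F/M ≈ 3.57 d⁻¹

F/M = applied load / biomass = Q·S₀/(V·X) = 318 × 1040 / (41.50 × 2230) = 3.574 d⁻¹.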